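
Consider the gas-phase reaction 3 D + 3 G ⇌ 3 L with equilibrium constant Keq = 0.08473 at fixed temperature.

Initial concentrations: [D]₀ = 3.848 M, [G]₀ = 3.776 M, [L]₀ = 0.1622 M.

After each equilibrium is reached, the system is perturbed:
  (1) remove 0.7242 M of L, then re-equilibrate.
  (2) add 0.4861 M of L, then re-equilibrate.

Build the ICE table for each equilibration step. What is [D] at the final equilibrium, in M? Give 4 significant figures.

Q₀ = 1.3911e-06 vs Keq = 0.08473 ⇒ Q<K, forward
Step 1:
                   D          G          L
  Initial      3.848      3.776     0.1622
  Change      -1.734     -1.734      1.734
  Equil        2.114      2.042      1.896
  solve Keq expr → x = 0.578; check Q = 0.08473
Then remove 0.7242 M of L.
Step 2:
                   D          G          L
  Initial      2.114      2.042      1.172
  Change     -0.2674    -0.2674     0.2674
  Equil        1.847      1.775      1.439
  solve Keq expr → x = 0.08914; check Q = 0.08473
Then add 0.4861 M of L.
Step 3:
                   D          G          L
  Initial      1.847      1.775      1.925
  Change       0.182      0.182     -0.182
  Equil        2.029      1.957      1.743
  solve Keq expr → x = -0.06068; check Q = 0.08473

[D]_eq = 2.029 M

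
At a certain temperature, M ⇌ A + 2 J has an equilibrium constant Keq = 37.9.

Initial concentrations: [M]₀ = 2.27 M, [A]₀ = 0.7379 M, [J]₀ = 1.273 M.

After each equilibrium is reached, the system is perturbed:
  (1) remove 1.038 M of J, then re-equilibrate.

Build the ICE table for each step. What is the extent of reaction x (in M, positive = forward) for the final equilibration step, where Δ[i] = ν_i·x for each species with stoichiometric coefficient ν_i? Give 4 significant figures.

Q₀ = 0.5268 vs Keq = 37.9 ⇒ Q<K, forward
Step 1:
                  M         A         J
  I            2.27    0.7379     1.273
  C          -1.372     1.372     2.744
  E          0.8981      2.11     4.017
  solve Keq expr → x = 1.372; check Q = 37.9
Then remove 1.038 M of J.
Step 2:
                  M         A         J
  I          0.8981      2.11     2.979
  C         -0.2011    0.2011    0.4023
  E           0.697     2.311     3.381
  solve Keq expr → x = 0.2011; check Q = 37.9

x = 0.2011 M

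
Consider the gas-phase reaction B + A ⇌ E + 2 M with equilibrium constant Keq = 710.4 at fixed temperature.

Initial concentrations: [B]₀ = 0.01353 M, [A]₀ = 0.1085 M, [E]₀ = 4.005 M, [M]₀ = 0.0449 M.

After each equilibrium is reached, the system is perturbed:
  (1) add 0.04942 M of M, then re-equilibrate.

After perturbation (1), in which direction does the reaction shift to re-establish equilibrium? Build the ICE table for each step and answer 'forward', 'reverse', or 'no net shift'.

Q₀ = 5.5 vs Keq = 710.4 ⇒ Q<K, forward
Step 1:
                    B           A           E           M
  Initial     0.01353      0.1085       4.005      0.0449
  Change     -0.01323    -0.01323     0.01323     0.02646
  Equil    3.0229e-04     0.09527       4.018     0.07136
  solve Keq expr → x = 0.01323; check Q = 710.4
Then add 0.04942 M of M.
Step 2:
                    B           A           E           M
  Initial  3.0229e-04     0.09527       4.018      0.1208
  Change   5.4327e-04  5.4327e-04 -5.4327e-04   -0.001087
  Equil    8.4556e-04     0.09582       4.018      0.1197
  solve Keq expr → x = -5.4327e-04; check Q = 710.4

Direction: reverse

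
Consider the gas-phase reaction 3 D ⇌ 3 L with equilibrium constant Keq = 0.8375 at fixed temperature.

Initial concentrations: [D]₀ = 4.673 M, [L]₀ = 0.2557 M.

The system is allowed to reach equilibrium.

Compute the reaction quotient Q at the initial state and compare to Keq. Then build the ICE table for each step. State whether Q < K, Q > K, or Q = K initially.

Q₀ = 1.6383e-04; Q < K (proceeds forward)

Q₀ = 1.6383e-04 vs Keq = 0.8375 ⇒ Q<K, forward
Step 1:
                    D           L
  I             4.673      0.2557
  C            -2.136       2.136
  E             2.537       2.392
  solve Keq expr → x = 0.7119; check Q = 0.8375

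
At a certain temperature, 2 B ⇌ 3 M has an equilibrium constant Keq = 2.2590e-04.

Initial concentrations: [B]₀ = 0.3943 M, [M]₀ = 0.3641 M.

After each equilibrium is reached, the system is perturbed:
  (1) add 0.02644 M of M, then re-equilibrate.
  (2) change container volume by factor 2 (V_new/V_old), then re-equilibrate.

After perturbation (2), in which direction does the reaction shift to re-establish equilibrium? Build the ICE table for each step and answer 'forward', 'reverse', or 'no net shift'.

Direction: forward

Q₀ = 0.3105 vs Keq = 2.2590e-04 ⇒ Q>K, reverse
Step 1:
                    B           M
  I            0.3943      0.3641
  C            0.2136     -0.3204
  E            0.6079      0.0437
  solve Keq expr → x = -0.1068; check Q = 2.2590e-04
Then add 0.02644 M of M.
Step 2:
                    B           M
  I            0.6079     0.07014
  C           0.01708    -0.02562
  E             0.625     0.04452
  solve Keq expr → x = -0.008542; check Q = 2.2590e-04
Then change container volume by factor 2 (V_new/V_old).
Step 3:
                    B           M
  I            0.3125     0.02226
  C         -0.003709    0.005563
  E            0.3088     0.02782
  solve Keq expr → x = 0.001854; check Q = 2.2590e-04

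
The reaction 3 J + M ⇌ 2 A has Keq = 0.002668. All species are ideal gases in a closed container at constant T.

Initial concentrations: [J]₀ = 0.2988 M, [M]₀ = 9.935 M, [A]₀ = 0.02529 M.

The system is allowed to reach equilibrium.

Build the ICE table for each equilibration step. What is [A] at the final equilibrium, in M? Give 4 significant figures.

Q₀ = 0.002413 vs Keq = 0.002668 ⇒ Q<K, forward
Step 1:
                    J           M           A
  Initial      0.2988       9.935     0.02529
  Change    -0.001626 -5.4213e-04    0.001084
  Equil        0.2972       9.934     0.02637
  solve Keq expr → x = 5.4213e-04; check Q = 0.002668

[A]_eq = 0.02637 M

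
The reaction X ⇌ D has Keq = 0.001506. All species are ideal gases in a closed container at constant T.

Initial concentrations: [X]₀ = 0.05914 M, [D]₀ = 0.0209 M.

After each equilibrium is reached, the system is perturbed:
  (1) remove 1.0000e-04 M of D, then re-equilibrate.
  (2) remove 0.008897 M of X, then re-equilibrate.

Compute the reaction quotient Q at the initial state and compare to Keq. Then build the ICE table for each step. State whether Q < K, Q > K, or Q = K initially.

Q₀ = 0.3534 vs Keq = 0.001506 ⇒ Q>K, reverse
Step 1:
                  X         D
  Initial   0.05914    0.0209
  Change    0.02078  -0.02078
  Equil     0.07992 1.2036e-04
  solve Keq expr → x = -0.02078; check Q = 0.001506
Then remove 1.0000e-04 M of D.
Step 2:
                  X         D
  Initial   0.07992 2.0359e-05
  Change  -9.9850e-05 9.9850e-05
  Equil     0.07982 1.2021e-04
  solve Keq expr → x = 9.9850e-05; check Q = 0.001506
Then remove 0.008897 M of X.
Step 3:
                  X         D
  Initial   0.07092 1.2021e-04
  Change  1.3379e-05 -1.3379e-05
  Equil     0.07094 1.0683e-04
  solve Keq expr → x = -1.3379e-05; check Q = 0.001506

Q₀ = 0.3534; Q > K (proceeds reverse)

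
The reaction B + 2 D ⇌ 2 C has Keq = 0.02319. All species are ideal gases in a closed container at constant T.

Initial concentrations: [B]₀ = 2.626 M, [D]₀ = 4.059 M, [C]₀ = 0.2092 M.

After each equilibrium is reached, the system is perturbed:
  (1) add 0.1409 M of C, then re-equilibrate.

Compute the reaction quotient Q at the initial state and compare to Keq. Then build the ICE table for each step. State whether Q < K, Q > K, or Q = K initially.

Q₀ = 0.001012 vs Keq = 0.02319 ⇒ Q<K, forward
Step 1:
                    B           D           C
  I             2.626       4.059      0.2092
  C           -0.2978     -0.5956      0.5956
  E             2.328       3.463      0.8048
  solve Keq expr → x = 0.2978; check Q = 0.02319
Then add 0.1409 M of C.
Step 2:
                    B           D           C
  I             2.328       3.463      0.9457
  C           0.05333      0.1067     -0.1067
  E             2.382        3.57       0.839
  solve Keq expr → x = -0.05333; check Q = 0.02319

Q₀ = 0.001012; Q < K (proceeds forward)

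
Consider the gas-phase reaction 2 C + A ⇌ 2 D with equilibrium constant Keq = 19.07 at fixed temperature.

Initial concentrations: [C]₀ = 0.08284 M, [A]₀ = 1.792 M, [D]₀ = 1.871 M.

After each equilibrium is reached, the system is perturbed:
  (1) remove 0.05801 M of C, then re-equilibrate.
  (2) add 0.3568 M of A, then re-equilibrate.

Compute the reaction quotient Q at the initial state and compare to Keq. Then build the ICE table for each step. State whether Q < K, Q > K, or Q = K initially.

Q₀ = 284.7 vs Keq = 19.07 ⇒ Q>K, reverse
Step 1:
                   C          A          D
  Initial    0.08284      1.792      1.871
  Change      0.1961    0.09807    -0.1961
  Equil        0.279       1.89      1.675
  solve Keq expr → x = -0.09807; check Q = 19.07
Then remove 0.05801 M of C.
Step 2:
                   C          A          D
  Initial      0.221       1.89      1.675
  Change     0.04826    0.02413   -0.04826
  Equil       0.2692      1.914      1.627
  solve Keq expr → x = -0.02413; check Q = 19.07
Then add 0.3568 M of A.
Step 3:
                   C          A          D
  Initial     0.2692      2.271      1.627
  Change     -0.0187  -0.009348     0.0187
  Equil       0.2505      2.262      1.645
  solve Keq expr → x = 0.009348; check Q = 19.07

Q₀ = 284.7; Q > K (proceeds reverse)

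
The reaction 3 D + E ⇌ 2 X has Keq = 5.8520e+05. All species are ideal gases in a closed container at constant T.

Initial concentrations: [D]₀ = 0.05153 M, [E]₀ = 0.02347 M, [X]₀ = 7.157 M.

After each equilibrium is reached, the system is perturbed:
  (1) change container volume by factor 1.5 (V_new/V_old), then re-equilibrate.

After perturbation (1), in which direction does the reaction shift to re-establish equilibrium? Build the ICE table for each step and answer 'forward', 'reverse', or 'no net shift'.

Direction: reverse

Q₀ = 1.5950e+07 vs Keq = 5.8520e+05 ⇒ Q>K, reverse
Step 1:
                    D           E           X
  init        0.05153     0.02347       7.157
  Δ           0.07088     0.02363    -0.04725
  eq           0.1224      0.0471        7.11
  solve Keq expr → x = -0.02363; check Q = 5.8520e+05
Then change container volume by factor 1.5 (V_new/V_old).
Step 2:
                    D           E           X
  init         0.0816      0.0314        4.74
  Δ           0.01884    0.006281    -0.01256
  eq           0.1004     0.03768       4.727
  solve Keq expr → x = -0.006281; check Q = 5.8520e+05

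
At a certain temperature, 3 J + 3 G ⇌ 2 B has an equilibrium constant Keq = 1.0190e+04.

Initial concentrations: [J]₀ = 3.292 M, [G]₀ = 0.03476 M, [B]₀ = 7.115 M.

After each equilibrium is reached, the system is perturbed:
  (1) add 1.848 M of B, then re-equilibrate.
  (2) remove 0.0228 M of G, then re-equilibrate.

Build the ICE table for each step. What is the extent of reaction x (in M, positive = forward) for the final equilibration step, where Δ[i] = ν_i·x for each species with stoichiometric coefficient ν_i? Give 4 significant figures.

x = -0.007444 M

Q₀ = 3.3786e+04 vs Keq = 1.0190e+04 ⇒ Q>K, reverse
Step 1:
                  J         G         B
  I           3.292   0.03476     7.115
  C         0.01676   0.01676  -0.01117
  E           3.309   0.05152     7.104
  solve Keq expr → x = -0.005585; check Q = 1.0190e+04
Then add 1.848 M of B.
Step 2:
                  J         G         B
  I           3.309   0.05152     8.952
  C        0.008408  0.008408 -0.005606
  E           3.317   0.05992     8.946
  solve Keq expr → x = -0.002803; check Q = 1.0190e+04
Then remove 0.0228 M of G.
Step 3:
                  J         G         B
  I           3.317   0.03712     8.946
  C         0.02233   0.02233  -0.01489
  E           3.339   0.05946     8.931
  solve Keq expr → x = -0.007444; check Q = 1.0190e+04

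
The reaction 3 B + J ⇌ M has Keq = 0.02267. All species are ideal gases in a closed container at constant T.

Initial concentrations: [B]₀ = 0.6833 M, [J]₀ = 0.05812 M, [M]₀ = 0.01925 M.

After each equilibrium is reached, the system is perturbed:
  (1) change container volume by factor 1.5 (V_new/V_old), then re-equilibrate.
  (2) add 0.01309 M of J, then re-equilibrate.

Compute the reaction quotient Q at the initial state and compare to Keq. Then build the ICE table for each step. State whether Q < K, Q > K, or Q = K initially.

Q₀ = 1.038; Q > K (proceeds reverse)

Q₀ = 1.038 vs Keq = 0.02267 ⇒ Q>K, reverse
Step 1:
                   B          J          M
  I           0.6833    0.05812    0.01925
  C          0.05565    0.01855   -0.01855
  E           0.7389    0.07667 7.0131e-04
  solve Keq expr → x = -0.01855; check Q = 0.02267
Then change container volume by factor 1.5 (V_new/V_old).
Step 2:
                   B          J          M
  I           0.4926    0.05111 4.6754e-04
  C       9.8186e-04 3.2729e-04 -3.2729e-04
  E           0.4936    0.05144 1.4025e-04
  solve Keq expr → x = -3.2729e-04; check Q = 0.02267
Then add 0.01309 M of J.
Step 3:
                   B          J          M
  I           0.4936    0.06453 1.4025e-04
  C       -1.0644e-04 -3.5480e-05 3.5480e-05
  E           0.4935    0.06449 1.7573e-04
  solve Keq expr → x = 3.5480e-05; check Q = 0.02267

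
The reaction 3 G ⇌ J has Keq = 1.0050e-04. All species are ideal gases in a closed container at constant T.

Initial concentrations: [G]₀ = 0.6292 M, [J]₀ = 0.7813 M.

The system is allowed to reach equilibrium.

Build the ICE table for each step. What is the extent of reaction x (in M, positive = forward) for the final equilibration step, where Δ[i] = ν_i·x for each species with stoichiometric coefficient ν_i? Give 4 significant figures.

x = -0.7787 M

Q₀ = 3.137 vs Keq = 1.0050e-04 ⇒ Q>K, reverse
Step 1:
                    G           J
  I            0.6292      0.7813
  C             2.336     -0.7787
  E             2.965     0.00262
  solve Keq expr → x = -0.7787; check Q = 1.0050e-04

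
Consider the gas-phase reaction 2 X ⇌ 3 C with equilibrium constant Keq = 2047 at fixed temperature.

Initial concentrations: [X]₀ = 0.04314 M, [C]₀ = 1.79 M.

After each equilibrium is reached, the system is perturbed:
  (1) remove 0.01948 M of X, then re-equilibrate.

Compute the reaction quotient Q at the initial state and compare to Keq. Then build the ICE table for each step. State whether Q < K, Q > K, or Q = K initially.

Q₀ = 3082 vs Keq = 2047 ⇒ Q>K, reverse
Step 1:
                  X         C
  Initial   0.04314      1.79
  Change   0.009183  -0.01377
  Equil     0.05232     1.776
  solve Keq expr → x = -0.004591; check Q = 2047
Then remove 0.01948 M of X.
Step 2:
                  X         C
  Initial   0.03284     1.776
  Change    0.01827  -0.02741
  Equil     0.05112     1.749
  solve Keq expr → x = -0.009137; check Q = 2047

Q₀ = 3082; Q > K (proceeds reverse)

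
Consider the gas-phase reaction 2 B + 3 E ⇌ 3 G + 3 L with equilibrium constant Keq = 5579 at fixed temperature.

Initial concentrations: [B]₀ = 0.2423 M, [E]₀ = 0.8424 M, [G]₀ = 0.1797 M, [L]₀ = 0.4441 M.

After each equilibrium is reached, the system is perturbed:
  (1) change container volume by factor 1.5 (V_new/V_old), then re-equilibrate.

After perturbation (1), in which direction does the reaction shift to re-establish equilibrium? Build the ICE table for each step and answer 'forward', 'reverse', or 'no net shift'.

Q₀ = 0.01448 vs Keq = 5579 ⇒ Q<K, forward
Step 1:
                   B          E          G          L
  init        0.2423     0.8424     0.1797     0.4441
  Δ          -0.2319    -0.3479     0.3479     0.3479
  eq          0.0104     0.4945     0.5276      0.792
  solve Keq expr → x = 0.116; check Q = 5579
Then change container volume by factor 1.5 (V_new/V_old).
Step 2:
                   B          E          G          L
  init      0.006931     0.3297     0.3517      0.528
  Δ        -0.001156  -0.001734   0.001734   0.001734
  eq        0.005774      0.328     0.3534     0.5297
  solve Keq expr → x = 5.7814e-04; check Q = 5579

Direction: forward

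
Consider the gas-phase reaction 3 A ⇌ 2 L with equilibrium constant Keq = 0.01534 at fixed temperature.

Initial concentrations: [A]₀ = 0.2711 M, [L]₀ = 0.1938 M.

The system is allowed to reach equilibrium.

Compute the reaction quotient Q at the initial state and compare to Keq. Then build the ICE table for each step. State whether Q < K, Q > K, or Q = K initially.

Q₀ = 1.885; Q > K (proceeds reverse)

Q₀ = 1.885 vs Keq = 0.01534 ⇒ Q>K, reverse
Step 1:
                  A         L
  Initial    0.2711    0.1938
  Change     0.2257   -0.1504
  Equil      0.4968   0.04336
  solve Keq expr → x = -0.07522; check Q = 0.01534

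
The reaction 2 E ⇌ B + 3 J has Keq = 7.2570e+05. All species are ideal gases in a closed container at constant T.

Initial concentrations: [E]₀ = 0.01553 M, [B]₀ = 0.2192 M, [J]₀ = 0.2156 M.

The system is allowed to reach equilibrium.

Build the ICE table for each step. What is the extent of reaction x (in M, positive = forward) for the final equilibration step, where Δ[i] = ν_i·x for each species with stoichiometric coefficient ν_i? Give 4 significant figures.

x = 0.007732 M

Q₀ = 9.108 vs Keq = 7.2570e+05 ⇒ Q<K, forward
Step 1:
                   E          B          J
  I          0.01553     0.2192     0.2156
  C         -0.01546   0.007732     0.0232
  E       6.5255e-05     0.2269     0.2388
  solve Keq expr → x = 0.007732; check Q = 7.2570e+05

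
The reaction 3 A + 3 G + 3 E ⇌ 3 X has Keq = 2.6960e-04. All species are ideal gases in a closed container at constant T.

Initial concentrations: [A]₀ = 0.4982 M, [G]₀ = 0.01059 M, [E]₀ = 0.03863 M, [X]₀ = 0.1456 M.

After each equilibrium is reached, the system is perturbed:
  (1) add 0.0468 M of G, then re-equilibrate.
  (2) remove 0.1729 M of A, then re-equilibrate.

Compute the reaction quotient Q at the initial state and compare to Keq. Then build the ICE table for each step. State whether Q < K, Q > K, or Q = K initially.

Q₀ = 3.6460e+08 vs Keq = 2.6960e-04 ⇒ Q>K, reverse
Step 1:
                   A          G          E          X
  init        0.4982    0.01059    0.03863     0.1456
  Δ           0.1444     0.1444     0.1444    -0.1444
  eq          0.6426      0.155     0.1831   0.001178
  solve Keq expr → x = -0.04814; check Q = 2.6960e-04
Then add 0.0468 M of G.
Step 2:
                   A          G          E          X
  init        0.6426     0.2018     0.1831   0.001178
  Δ       -3.4924e-04 -3.4924e-04 -3.4924e-04 3.4924e-04
  eq          0.6423     0.2015     0.1827   0.001527
  solve Keq expr → x = 1.1641e-04; check Q = 2.6960e-04
Then remove 0.1729 M of A.
Step 3:
                   A          G          E          X
  init        0.4694     0.2015     0.1827   0.001527
  Δ       4.0543e-04 4.0543e-04 4.0543e-04 -4.0543e-04
  eq          0.4698     0.2019     0.1831   0.001122
  solve Keq expr → x = -1.3514e-04; check Q = 2.6960e-04

Q₀ = 3.6460e+08; Q > K (proceeds reverse)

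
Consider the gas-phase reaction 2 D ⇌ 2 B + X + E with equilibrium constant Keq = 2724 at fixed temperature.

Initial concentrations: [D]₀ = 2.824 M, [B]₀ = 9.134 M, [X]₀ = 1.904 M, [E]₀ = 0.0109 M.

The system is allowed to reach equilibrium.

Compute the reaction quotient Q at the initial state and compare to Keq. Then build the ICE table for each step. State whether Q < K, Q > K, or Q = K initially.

Q₀ = 0.2171; Q < K (proceeds forward)

Q₀ = 0.2171 vs Keq = 2724 ⇒ Q<K, forward
Step 1:
                    D           B           X           E
  Initial       2.824       9.134       1.904      0.0109
  Change       -2.396       2.396       1.198       1.198
  Equil        0.4278       11.53       3.102       1.209
  solve Keq expr → x = 1.198; check Q = 2724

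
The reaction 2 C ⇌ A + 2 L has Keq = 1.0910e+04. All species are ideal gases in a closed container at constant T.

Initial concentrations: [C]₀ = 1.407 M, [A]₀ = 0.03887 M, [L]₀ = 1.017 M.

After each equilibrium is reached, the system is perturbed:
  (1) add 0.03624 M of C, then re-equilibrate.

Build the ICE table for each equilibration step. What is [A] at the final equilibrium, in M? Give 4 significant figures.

Q₀ = 0.02031 vs Keq = 1.0910e+04 ⇒ Q<K, forward
Step 1:
                    C           A           L
  init          1.407     0.03887       1.017
  Δ            -1.387      0.6936       1.387
  eq           0.0197      0.7325       2.404
  solve Keq expr → x = 0.6936; check Q = 1.0910e+04
Then add 0.03624 M of C.
Step 2:
                    C           A           L
  init        0.05594      0.7325       2.404
  Δ          -0.03571     0.01785     0.03571
  eq          0.02024      0.7504        2.44
  solve Keq expr → x = 0.01785; check Q = 1.0910e+04

[A]_eq = 0.7504 M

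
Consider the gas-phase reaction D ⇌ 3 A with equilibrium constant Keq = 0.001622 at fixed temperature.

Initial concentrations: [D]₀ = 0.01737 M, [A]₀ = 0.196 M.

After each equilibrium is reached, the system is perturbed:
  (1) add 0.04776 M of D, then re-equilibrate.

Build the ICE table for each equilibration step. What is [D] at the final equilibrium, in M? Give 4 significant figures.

[D]_eq = 0.1116 M

Q₀ = 0.4335 vs Keq = 0.001622 ⇒ Q>K, reverse
Step 1:
                  D         A
  Initial   0.01737     0.196
  Change    0.04944   -0.1483
  Equil     0.06681   0.04768
  solve Keq expr → x = -0.04944; check Q = 0.001622
Then add 0.04776 M of D.
Step 2:
                  D         A
  Initial    0.1146   0.04768
  Change  -0.002964  0.008893
  Equil      0.1116   0.05657
  solve Keq expr → x = 0.002964; check Q = 0.001622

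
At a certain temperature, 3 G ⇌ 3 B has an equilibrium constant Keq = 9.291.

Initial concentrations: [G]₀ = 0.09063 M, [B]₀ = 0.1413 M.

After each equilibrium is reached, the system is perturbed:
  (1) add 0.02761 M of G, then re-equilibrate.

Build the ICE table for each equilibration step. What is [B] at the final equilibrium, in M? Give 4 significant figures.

Q₀ = 3.79 vs Keq = 9.291 ⇒ Q<K, forward
Step 1:
                    G           B
  Initial     0.09063      0.1413
  Change     -0.01587     0.01587
  Equil       0.07476      0.1572
  solve Keq expr → x = 0.005289; check Q = 9.291
Then add 0.02761 M of G.
Step 2:
                    G           B
  Initial      0.1024      0.1572
  Change     -0.01871     0.01871
  Equil       0.08366      0.1759
  solve Keq expr → x = 0.006237; check Q = 9.291

[B]_eq = 0.1759 M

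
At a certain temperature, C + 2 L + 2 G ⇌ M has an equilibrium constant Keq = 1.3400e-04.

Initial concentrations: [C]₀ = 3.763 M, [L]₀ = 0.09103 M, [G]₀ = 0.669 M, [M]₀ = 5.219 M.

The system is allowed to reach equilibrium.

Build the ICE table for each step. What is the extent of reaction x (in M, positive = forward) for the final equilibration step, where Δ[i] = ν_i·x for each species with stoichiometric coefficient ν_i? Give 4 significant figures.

x = -3.215 M

Q₀ = 374 vs Keq = 1.3400e-04 ⇒ Q>K, reverse
Step 1:
                  C         L         G         M
  init        3.763   0.09103     0.669     5.219
  Δ           3.215      6.43      6.43    -3.215
  eq          6.978     6.521     7.099     2.004
  solve Keq expr → x = -3.215; check Q = 1.3400e-04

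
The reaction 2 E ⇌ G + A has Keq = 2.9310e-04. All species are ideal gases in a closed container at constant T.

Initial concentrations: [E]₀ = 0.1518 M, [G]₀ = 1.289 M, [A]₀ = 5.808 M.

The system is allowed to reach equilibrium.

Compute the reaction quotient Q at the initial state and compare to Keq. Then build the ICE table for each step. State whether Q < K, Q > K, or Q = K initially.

Q₀ = 324.9; Q > K (proceeds reverse)

Q₀ = 324.9 vs Keq = 2.9310e-04 ⇒ Q>K, reverse
Step 1:
                  E         G         A
  Initial    0.1518     1.289     5.808
  Change      2.577    -1.289    -1.289
  Equil       2.729 4.8293e-04     4.519
  solve Keq expr → x = -1.289; check Q = 2.9310e-04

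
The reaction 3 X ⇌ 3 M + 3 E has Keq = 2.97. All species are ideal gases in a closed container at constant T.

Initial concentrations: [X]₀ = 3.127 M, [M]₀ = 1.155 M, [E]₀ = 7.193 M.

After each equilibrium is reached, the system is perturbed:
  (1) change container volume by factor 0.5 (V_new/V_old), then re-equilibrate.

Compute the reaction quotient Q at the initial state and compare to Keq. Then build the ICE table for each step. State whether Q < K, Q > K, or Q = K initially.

Q₀ = 18.75 vs Keq = 2.97 ⇒ Q>K, reverse
Step 1:
                   X          M          E
  I            3.127      1.155      7.193
  C           0.4066    -0.4066    -0.4066
  E            3.534     0.7484      6.786
  solve Keq expr → x = -0.1355; check Q = 2.97
Then change container volume by factor 0.5 (V_new/V_old).
Step 2:
                   X          M          E
  I            7.067      1.497      13.57
  C           0.6402    -0.6402    -0.6402
  E            7.707     0.8566      12.93
  solve Keq expr → x = -0.2134; check Q = 2.97

Q₀ = 18.75; Q > K (proceeds reverse)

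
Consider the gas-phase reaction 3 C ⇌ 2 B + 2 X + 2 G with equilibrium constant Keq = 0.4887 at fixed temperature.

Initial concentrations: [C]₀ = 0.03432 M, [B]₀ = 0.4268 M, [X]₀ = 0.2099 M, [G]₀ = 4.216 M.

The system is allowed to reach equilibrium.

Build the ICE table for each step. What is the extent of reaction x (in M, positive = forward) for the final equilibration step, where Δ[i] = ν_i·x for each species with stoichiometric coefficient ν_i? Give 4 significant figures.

x = -0.0694 M

Q₀ = 3529 vs Keq = 0.4887 ⇒ Q>K, reverse
Step 1:
                   C          B          X          G
  init       0.03432     0.4268     0.2099      4.216
  Δ           0.2082    -0.1388    -0.1388    -0.1388
  eq          0.2425      0.288     0.0711      4.077
  solve Keq expr → x = -0.0694; check Q = 0.4887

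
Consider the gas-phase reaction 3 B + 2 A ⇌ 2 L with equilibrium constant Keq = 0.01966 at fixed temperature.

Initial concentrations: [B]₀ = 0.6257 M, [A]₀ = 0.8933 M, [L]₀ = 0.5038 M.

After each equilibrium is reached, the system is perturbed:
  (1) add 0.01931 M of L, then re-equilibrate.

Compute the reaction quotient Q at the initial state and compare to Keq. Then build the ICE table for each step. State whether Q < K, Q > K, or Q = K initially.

Q₀ = 1.298 vs Keq = 0.01966 ⇒ Q>K, reverse
Step 1:
                  B         A         L
  I          0.6257    0.8933    0.5038
  C          0.4666     0.311    -0.311
  E           1.092     1.204    0.1928
  solve Keq expr → x = -0.1555; check Q = 0.01966
Then add 0.01931 M of L.
Step 2:
                  B         A         L
  I           1.092     1.204    0.2121
  C         0.01853   0.01236  -0.01236
  E           1.111     1.217    0.1997
  solve Keq expr → x = -0.006178; check Q = 0.01966

Q₀ = 1.298; Q > K (proceeds reverse)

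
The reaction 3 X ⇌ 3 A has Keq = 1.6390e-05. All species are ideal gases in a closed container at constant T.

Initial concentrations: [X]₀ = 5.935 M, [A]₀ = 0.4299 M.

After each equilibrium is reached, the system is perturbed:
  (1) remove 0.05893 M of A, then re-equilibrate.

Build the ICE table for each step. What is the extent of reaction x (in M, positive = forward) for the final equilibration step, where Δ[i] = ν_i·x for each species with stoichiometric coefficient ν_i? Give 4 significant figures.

x = 0.01916 M

Q₀ = 3.8005e-04 vs Keq = 1.6390e-05 ⇒ Q>K, reverse
Step 1:
                  X         A
  init        5.935    0.4299
  Δ          0.2722   -0.2722
  eq          6.207    0.1577
  solve Keq expr → x = -0.09074; check Q = 1.6390e-05
Then remove 0.05893 M of A.
Step 2:
                  X         A
  init        6.207   0.09874
  Δ        -0.05747   0.05747
  eq           6.15    0.1562
  solve Keq expr → x = 0.01916; check Q = 1.6390e-05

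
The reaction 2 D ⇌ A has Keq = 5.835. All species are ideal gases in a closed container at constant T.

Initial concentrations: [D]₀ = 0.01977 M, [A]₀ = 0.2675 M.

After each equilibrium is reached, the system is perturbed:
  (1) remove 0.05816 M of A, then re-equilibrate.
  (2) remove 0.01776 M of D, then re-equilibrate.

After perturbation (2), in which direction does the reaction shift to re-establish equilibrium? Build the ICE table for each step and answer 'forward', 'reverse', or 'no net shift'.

Q₀ = 684.4 vs Keq = 5.835 ⇒ Q>K, reverse
Step 1:
                  D         A
  Initial   0.01977    0.2675
  Change     0.1596  -0.07979
  Equil      0.1794    0.1877
  solve Keq expr → x = -0.07979; check Q = 5.835
Then remove 0.05816 M of A.
Step 2:
                  D         A
  Initial    0.1794    0.1295
  Change   -0.02369   0.01185
  Equil      0.1557    0.1414
  solve Keq expr → x = 0.01185; check Q = 5.835
Then remove 0.01776 M of D.
Step 3:
                  D         A
  Initial    0.1379    0.1414
  Change    0.01389 -0.006945
  Equil      0.1518    0.1344
  solve Keq expr → x = -0.006945; check Q = 5.835

Direction: reverse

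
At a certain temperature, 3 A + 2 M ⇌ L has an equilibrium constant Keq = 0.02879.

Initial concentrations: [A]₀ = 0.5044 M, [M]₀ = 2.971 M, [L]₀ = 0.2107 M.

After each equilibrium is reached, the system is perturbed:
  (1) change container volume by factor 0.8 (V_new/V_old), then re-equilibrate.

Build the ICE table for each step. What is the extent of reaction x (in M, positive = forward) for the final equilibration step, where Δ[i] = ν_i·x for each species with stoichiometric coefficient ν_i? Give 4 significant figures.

Q₀ = 0.186 vs Keq = 0.02879 ⇒ Q>K, reverse
Step 1:
                   A          M          L
  init        0.5044      2.971     0.2107
  Δ           0.2565      0.171    -0.0855
  eq          0.7609      3.142     0.1252
  solve Keq expr → x = -0.0855; check Q = 0.02879
Then change container volume by factor 0.8 (V_new/V_old).
Step 2:
                   A          M          L
  init        0.9511      3.927     0.1565
  Δ          -0.1585    -0.1057    0.05285
  eq          0.7926      3.822     0.2094
  solve Keq expr → x = 0.05285; check Q = 0.02879

x = 0.05285 M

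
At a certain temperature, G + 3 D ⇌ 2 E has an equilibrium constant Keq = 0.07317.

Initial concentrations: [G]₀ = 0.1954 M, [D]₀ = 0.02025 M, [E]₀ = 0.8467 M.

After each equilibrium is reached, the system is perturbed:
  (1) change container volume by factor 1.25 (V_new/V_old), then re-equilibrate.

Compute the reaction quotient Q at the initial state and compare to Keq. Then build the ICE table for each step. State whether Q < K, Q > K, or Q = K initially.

Q₀ = 4.4183e+05 vs Keq = 0.07317 ⇒ Q>K, reverse
Step 1:
                  G         D         E
  I          0.1954   0.02025    0.8467
  C           0.326    0.9779   -0.6519
  E          0.5214    0.9981    0.1948
  solve Keq expr → x = -0.326; check Q = 0.07317
Then change container volume by factor 1.25 (V_new/V_old).
Step 2:
                  G         D         E
  I          0.4171    0.7985    0.1558
  C         0.01087   0.03261  -0.02174
  E           0.428    0.8311    0.1341
  solve Keq expr → x = -0.01087; check Q = 0.07317

Q₀ = 4.4183e+05; Q > K (proceeds reverse)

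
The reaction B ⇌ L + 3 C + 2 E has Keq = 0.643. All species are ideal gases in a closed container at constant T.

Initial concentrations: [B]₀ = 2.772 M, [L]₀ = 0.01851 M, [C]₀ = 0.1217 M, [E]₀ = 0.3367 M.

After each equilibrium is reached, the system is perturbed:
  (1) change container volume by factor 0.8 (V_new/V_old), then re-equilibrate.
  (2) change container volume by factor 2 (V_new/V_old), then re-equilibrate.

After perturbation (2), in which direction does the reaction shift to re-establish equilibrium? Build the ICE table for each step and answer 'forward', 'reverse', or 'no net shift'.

Q₀ = 1.3645e-06 vs Keq = 0.643 ⇒ Q<K, forward
Step 1:
                    B           L           C           E
  I             2.772     0.01851      0.1217      0.3367
  C           -0.4155      0.4155       1.246       0.831
  E             2.357       0.434       1.368       1.168
  solve Keq expr → x = 0.4155; check Q = 0.643
Then change container volume by factor 0.8 (V_new/V_old).
Step 2:
                    B           L           C           E
  I             2.946      0.5425        1.71        1.46
  C            0.1004     -0.1004     -0.3013     -0.2009
  E             3.046      0.4421       1.409       1.259
  solve Keq expr → x = -0.1004; check Q = 0.643
Then change container volume by factor 2 (V_new/V_old).
Step 3:
                    B           L           C           E
  I             1.523       0.221      0.7044      0.6294
  C           -0.1892      0.1892      0.5676      0.3784
  E             1.334      0.4102       1.272       1.008
  solve Keq expr → x = 0.1892; check Q = 0.643

Direction: forward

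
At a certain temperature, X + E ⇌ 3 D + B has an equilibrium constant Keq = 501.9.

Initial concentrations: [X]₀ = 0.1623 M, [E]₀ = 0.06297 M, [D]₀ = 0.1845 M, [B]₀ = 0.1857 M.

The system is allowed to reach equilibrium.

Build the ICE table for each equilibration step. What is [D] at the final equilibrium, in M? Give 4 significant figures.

Q₀ = 0.1141 vs Keq = 501.9 ⇒ Q<K, forward
Step 1:
                   X          E          D          B
  init        0.1623    0.06297     0.1845     0.1857
  Δ         -0.06271   -0.06271     0.1881    0.06271
  eq         0.09959 2.5717e-04     0.3726     0.2484
  solve Keq expr → x = 0.06271; check Q = 501.9

[D]_eq = 0.3726 M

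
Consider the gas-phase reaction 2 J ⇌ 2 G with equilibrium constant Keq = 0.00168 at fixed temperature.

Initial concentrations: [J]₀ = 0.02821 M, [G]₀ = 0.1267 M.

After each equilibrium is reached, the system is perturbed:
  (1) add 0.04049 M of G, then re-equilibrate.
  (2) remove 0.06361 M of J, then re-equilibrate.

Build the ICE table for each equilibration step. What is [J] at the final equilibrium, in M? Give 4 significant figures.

[J]_eq = 0.1266 M

Q₀ = 20.17 vs Keq = 0.00168 ⇒ Q>K, reverse
Step 1:
                   J          G
  I          0.02821     0.1267
  C           0.1206    -0.1206
  E           0.1488   0.006099
  solve Keq expr → x = -0.0603; check Q = 0.00168
Then add 0.04049 M of G.
Step 2:
                   J          G
  I           0.1488    0.04659
  C           0.0389    -0.0389
  E           0.1877   0.007694
  solve Keq expr → x = -0.01945; check Q = 0.00168
Then remove 0.06361 M of J.
Step 3:
                   J          G
  I           0.1241   0.007694
  C         0.002505  -0.002505
  E           0.1266   0.005189
  solve Keq expr → x = -0.001252; check Q = 0.00168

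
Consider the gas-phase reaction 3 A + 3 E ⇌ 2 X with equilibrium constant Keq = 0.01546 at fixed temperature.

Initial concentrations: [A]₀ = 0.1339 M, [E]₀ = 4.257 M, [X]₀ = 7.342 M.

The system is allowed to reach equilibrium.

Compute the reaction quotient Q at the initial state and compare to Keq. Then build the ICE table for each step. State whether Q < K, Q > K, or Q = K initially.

Q₀ = 291.1; Q > K (proceeds reverse)

Q₀ = 291.1 vs Keq = 0.01546 ⇒ Q>K, reverse
Step 1:
                   A          E          X
  init        0.1339      4.257      7.342
  Δ            1.991      1.991     -1.327
  eq           2.125      6.248      6.015
  solve Keq expr → x = -0.6637; check Q = 0.01546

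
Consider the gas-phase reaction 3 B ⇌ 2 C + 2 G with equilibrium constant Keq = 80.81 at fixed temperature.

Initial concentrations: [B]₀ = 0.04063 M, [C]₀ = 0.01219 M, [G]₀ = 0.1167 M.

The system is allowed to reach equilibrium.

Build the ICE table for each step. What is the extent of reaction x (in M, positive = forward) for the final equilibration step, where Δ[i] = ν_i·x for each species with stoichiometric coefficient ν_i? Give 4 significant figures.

Q₀ = 0.03017 vs Keq = 80.81 ⇒ Q<K, forward
Step 1:
                    B           C           G
  I           0.04063     0.01219      0.1167
  C            -0.034     0.02266     0.02266
  E          0.006634     0.03485      0.1394
  solve Keq expr → x = 0.01133; check Q = 80.81

x = 0.01133 M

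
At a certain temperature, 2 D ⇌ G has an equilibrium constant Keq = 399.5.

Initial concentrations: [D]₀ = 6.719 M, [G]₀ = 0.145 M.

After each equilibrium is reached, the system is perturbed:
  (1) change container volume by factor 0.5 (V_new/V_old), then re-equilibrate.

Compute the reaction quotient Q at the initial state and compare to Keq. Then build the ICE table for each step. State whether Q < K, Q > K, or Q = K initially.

Q₀ = 0.003212; Q < K (proceeds forward)

Q₀ = 0.003212 vs Keq = 399.5 ⇒ Q<K, forward
Step 1:
                    D           G
  Initial       6.719       0.145
  Change       -6.626       3.313
  Equil       0.09304       3.458
  solve Keq expr → x = 3.313; check Q = 399.5
Then change container volume by factor 0.5 (V_new/V_old).
Step 2:
                    D           G
  Initial      0.1861       6.916
  Change     -0.05424     0.02712
  Equil        0.1318       6.943
  solve Keq expr → x = 0.02712; check Q = 399.5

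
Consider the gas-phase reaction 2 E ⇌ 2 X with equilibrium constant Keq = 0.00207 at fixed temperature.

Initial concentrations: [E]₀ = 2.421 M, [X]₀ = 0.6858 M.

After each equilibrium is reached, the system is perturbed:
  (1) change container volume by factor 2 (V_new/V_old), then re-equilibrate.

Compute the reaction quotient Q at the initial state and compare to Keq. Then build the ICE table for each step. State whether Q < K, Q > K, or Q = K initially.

Q₀ = 0.08024; Q > K (proceeds reverse)

Q₀ = 0.08024 vs Keq = 0.00207 ⇒ Q>K, reverse
Step 1:
                    E           X
  init          2.421      0.6858
  Δ            0.5506     -0.5506
  eq            2.972      0.1352
  solve Keq expr → x = -0.2753; check Q = 0.00207
Then change container volume by factor 2 (V_new/V_old).
Step 2:
                    E           X
  init          1.486      0.0676
  Δ                 0           0
  eq            1.486      0.0676
  solve Keq expr → x = 0; check Q = 0.00207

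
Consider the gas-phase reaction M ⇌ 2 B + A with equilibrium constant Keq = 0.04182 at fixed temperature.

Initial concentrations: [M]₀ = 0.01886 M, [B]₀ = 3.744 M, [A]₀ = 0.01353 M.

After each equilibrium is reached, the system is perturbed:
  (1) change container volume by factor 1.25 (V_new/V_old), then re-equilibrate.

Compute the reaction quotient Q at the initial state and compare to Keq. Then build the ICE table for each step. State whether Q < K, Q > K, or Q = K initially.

Q₀ = 10.06; Q > K (proceeds reverse)

Q₀ = 10.06 vs Keq = 0.04182 ⇒ Q>K, reverse
Step 1:
                    M           B           A
  init        0.01886       3.744     0.01353
  Δ           0.01343    -0.02686    -0.01343
  eq          0.03229       3.717  9.7739e-05
  solve Keq expr → x = -0.01343; check Q = 0.04182
Then change container volume by factor 1.25 (V_new/V_old).
Step 2:
                    M           B           A
  init        0.02583       2.974  7.8191e-05
  Δ       -4.3768e-05  8.7536e-05  4.3768e-05
  eq          0.02579       2.974  1.2196e-04
  solve Keq expr → x = 4.3768e-05; check Q = 0.04182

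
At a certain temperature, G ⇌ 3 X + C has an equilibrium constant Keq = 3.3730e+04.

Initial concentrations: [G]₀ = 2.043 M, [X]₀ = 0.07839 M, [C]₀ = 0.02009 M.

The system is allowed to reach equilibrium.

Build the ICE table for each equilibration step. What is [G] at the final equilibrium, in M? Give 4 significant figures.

Q₀ = 4.7369e-06 vs Keq = 3.3730e+04 ⇒ Q<K, forward
Step 1:
                  G         X         C
  init        2.043   0.07839   0.02009
  Δ          -2.029     6.086     2.029
  eq        0.01423     6.165     2.049
  solve Keq expr → x = 2.029; check Q = 3.3730e+04

[G]_eq = 0.01423 M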